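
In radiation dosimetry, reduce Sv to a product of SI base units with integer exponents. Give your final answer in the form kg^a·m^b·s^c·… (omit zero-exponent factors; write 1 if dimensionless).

m²·s⁻²

Sv = J/kg (equivalent dose = energy per mass),
    = m²·s⁻².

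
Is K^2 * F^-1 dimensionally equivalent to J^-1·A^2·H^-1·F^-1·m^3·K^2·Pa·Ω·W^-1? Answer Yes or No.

No

Left side:
  F = kg⁻¹·m⁻²·s⁴·A².
  So F⁻¹ = kg·m²·s⁻⁴·A⁻².
  Combining: K²·F⁻¹ = K² · (kg·m²·s⁻⁴·A⁻²) = kg·m²·s⁻⁴·A⁻²·K².
Right side:
  J = kg·m²·s⁻².
  So J⁻¹ = kg⁻¹·m⁻²·s².
  H = kg·m²·s⁻²·A⁻².
  So H⁻¹ = kg⁻¹·m⁻²·s²·A².
  F = kg⁻¹·m⁻²·s⁴·A².
  So F⁻¹ = kg·m²·s⁻⁴·A⁻².
  Pa = kg·m⁻¹·s⁻².
  Ω = kg·m²·s⁻³·A⁻².
  W = kg·m²·s⁻³.
  So W⁻¹ = kg⁻¹·m⁻²·s³.
  Combining: J⁻¹·A²·H⁻¹·F⁻¹·m³·K²·Pa·Ω·W⁻¹ = (kg⁻¹·m⁻²·s²) · A² · (kg⁻¹·m⁻²·s²·A²) · (kg·m²·s⁻⁴·A⁻²) · m³ · K² · (kg·m⁻¹·s⁻²) · (kg·m²·s⁻³·A⁻²) · (kg⁻¹·m⁻²·s³) = s⁻²·K².
Left is kg·m²·s⁻⁴·A⁻²·K²; right is s⁻²·K² — different.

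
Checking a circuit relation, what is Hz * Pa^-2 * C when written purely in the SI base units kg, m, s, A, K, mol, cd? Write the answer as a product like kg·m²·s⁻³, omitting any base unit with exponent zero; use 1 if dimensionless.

Hz = s⁻¹.
Pa = kg·m⁻¹·s⁻².
So Pa⁻² = kg⁻²·m²·s⁴.
C = s·A.
Combining: Hz·Pa⁻²·C = s⁻¹ · (kg⁻²·m²·s⁴) · (s·A) = kg⁻²·m²·s⁴·A.

kg⁻²·m²·s⁴·A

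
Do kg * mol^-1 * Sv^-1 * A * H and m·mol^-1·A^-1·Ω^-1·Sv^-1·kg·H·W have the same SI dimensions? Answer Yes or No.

No

Left side:
  Sv = m²·s⁻².
  So Sv⁻¹ = m⁻²·s².
  H = kg·m²·s⁻²·A⁻².
  Combining: kg·mol⁻¹·Sv⁻¹·A·H = kg · mol⁻¹ · (m⁻²·s²) · A · (kg·m²·s⁻²·A⁻²) = kg²·A⁻¹·mol⁻¹.
Right side:
  Ω = V/A (resistance = voltage per current),
      = kg·m²·s⁻³·A⁻².
  So Ω⁻¹ = kg⁻¹·m⁻²·s³·A².
  Sv = J/kg (equivalent dose = energy per mass),
      = m²·s⁻².
  So Sv⁻¹ = m⁻²·s².
  H = Wb/A (inductance = flux per current),
      = kg·m²·s⁻²·A⁻².
  W = J/s (power = energy per time),
      = kg·m²·s⁻³.
  Combining: m·mol⁻¹·A⁻¹·Ω⁻¹·Sv⁻¹·kg·H·W = m · mol⁻¹ · A⁻¹ · (kg⁻¹·m⁻²·s³·A²) · (m⁻²·s²) · kg · (kg·m²·s⁻²·A⁻²) · (kg·m²·s⁻³) = kg²·m·A⁻¹·mol⁻¹.
Left is kg²·A⁻¹·mol⁻¹; right is kg²·m·A⁻¹·mol⁻¹ — different.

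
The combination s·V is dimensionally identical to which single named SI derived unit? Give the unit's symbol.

Wb

V = W/A (potential = power per current),
    = kg·m²·s⁻³·A⁻¹.
Combining: s·V = s · (kg·m²·s⁻³·A⁻¹) = kg·m²·s⁻²·A⁻¹.
kg·m²·s⁻²·A⁻¹ is the base-SI form of the weber.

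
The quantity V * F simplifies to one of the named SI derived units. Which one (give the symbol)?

C

V = kg·m²·s⁻³·A⁻¹.
F = kg⁻¹·m⁻²·s⁴·A².
Combining: V·F = (kg·m²·s⁻³·A⁻¹) · (kg⁻¹·m⁻²·s⁴·A²) = s·A.
s·A is the base-SI form of the coulomb.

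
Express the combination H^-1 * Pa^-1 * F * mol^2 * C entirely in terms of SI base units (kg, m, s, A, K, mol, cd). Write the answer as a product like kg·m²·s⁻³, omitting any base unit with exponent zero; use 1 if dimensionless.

kg⁻³·m⁻³·s⁹·A⁵·mol²

H = kg·m²·s⁻²·A⁻².
So H⁻¹ = kg⁻¹·m⁻²·s²·A².
Pa = kg·m⁻¹·s⁻².
So Pa⁻¹ = kg⁻¹·m·s².
F = kg⁻¹·m⁻²·s⁴·A².
C = s·A.
Combining: H⁻¹·Pa⁻¹·F·mol²·C = (kg⁻¹·m⁻²·s²·A²) · (kg⁻¹·m·s²) · (kg⁻¹·m⁻²·s⁴·A²) · mol² · (s·A) = kg⁻³·m⁻³·s⁹·A⁵·mol².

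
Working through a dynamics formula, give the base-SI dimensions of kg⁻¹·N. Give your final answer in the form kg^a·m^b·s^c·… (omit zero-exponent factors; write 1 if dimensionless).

N = kg·m/s² = kg·m·s⁻² (force = mass × acceleration).
Combining: kg⁻¹·N = kg⁻¹ · (kg·m·s⁻²) = m·s⁻².

m·s⁻²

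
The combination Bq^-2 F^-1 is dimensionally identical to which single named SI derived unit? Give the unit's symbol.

Bq = s⁻¹.
So Bq⁻² = s².
F = kg⁻¹·m⁻²·s⁴·A².
So F⁻¹ = kg·m²·s⁻⁴·A⁻².
Combining: Bq⁻²·F⁻¹ = s² · (kg·m²·s⁻⁴·A⁻²) = kg·m²·s⁻²·A⁻².
kg·m²·s⁻²·A⁻² is the base-SI form of the henry.

H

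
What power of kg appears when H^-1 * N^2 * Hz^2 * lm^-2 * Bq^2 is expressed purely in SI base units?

H = Wb/A (inductance = flux per current),
    = kg·m²·s⁻²·A⁻².
So H⁻¹ = kg⁻¹·m⁻²·s²·A².
N = kg·m/s² = kg·m·s⁻² (force = mass × acceleration).
So N² = kg²·m²·s⁻⁴.
Hz = 1/s = s⁻¹ (frequency is cycles per second).
So Hz² = s⁻².
lm = cd·sr = cd (luminous flux; sr is dimensionless).
So lm⁻² = cd⁻².
Bq = 1/s = s⁻¹ (activity is decays per second).
So Bq² = s⁻².
Combining: H⁻¹·N²·Hz²·lm⁻²·Bq² = (kg⁻¹·m⁻²·s²·A²) · (kg²·m²·s⁻⁴) · s⁻² · cd⁻² · s⁻² = kg·s⁻⁶·A²·cd⁻².
The exponent of kg is 1.

1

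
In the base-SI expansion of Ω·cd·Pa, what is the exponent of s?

Ω = kg·m²·s⁻³·A⁻².
Pa = kg·m⁻¹·s⁻².
Combining: Ω·cd·Pa = (kg·m²·s⁻³·A⁻²) · cd · (kg·m⁻¹·s⁻²) = kg²·m·s⁻⁵·A⁻²·cd.
The exponent of s is -5.

-5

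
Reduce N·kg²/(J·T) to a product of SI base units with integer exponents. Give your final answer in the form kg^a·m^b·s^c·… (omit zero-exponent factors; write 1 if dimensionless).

J = kg·m²·s⁻².
So J⁻¹ = kg⁻¹·m⁻²·s².
N = kg·m·s⁻².
T = kg·s⁻²·A⁻¹.
So T⁻¹ = kg⁻¹·s²·A.
Combining: J⁻¹·N·kg²·T⁻¹ = (kg⁻¹·m⁻²·s²) · (kg·m·s⁻²) · kg² · (kg⁻¹·s²·A) = kg·m⁻¹·s²·A.

kg·m⁻¹·s²·A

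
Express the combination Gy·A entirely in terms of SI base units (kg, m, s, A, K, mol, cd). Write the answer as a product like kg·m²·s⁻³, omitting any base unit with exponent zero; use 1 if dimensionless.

m²·s⁻²·A

Gy = m²·s⁻².
Combining: Gy·A = (m²·s⁻²) · A = m²·s⁻²·A.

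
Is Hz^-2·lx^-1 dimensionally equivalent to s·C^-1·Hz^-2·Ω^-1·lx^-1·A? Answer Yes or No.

No

Left side:
  Hz = s⁻¹.
  So Hz⁻² = s².
  lx = m⁻²·cd.
  So lx⁻¹ = m²·cd⁻¹.
  Combining: Hz⁻²·lx⁻¹ = s² · (m²·cd⁻¹) = m²·s²·cd⁻¹.
Right side:
  C = s·A.
  So C⁻¹ = s⁻¹·A⁻¹.
  Hz = s⁻¹.
  So Hz⁻² = s².
  Ω = kg·m²·s⁻³·A⁻².
  So Ω⁻¹ = kg⁻¹·m⁻²·s³·A².
  lx = m⁻²·cd.
  So lx⁻¹ = m²·cd⁻¹.
  Combining: s·C⁻¹·Hz⁻²·Ω⁻¹·lx⁻¹·A = s · (s⁻¹·A⁻¹) · s² · (kg⁻¹·m⁻²·s³·A²) · (m²·cd⁻¹) · A = kg⁻¹·s⁵·A²·cd⁻¹.
Left is m²·s²·cd⁻¹; right is kg⁻¹·s⁵·A²·cd⁻¹ — different.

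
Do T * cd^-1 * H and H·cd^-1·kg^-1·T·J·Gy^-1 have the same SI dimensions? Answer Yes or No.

Yes

Left side:
  T = kg·s⁻²·A⁻¹.
  H = kg·m²·s⁻²·A⁻².
  Combining: T·cd⁻¹·H = (kg·s⁻²·A⁻¹) · cd⁻¹ · (kg·m²·s⁻²·A⁻²) = kg²·m²·s⁻⁴·A⁻³·cd⁻¹.
Right side:
  H = Wb/A (inductance = flux per current),
      = kg·m²·s⁻²·A⁻².
  T = Wb/m² (flux density = flux per area),
      = kg·s⁻²·A⁻¹.
  J = N·m (work = force × distance),
      = kg·m²·s⁻².
  Gy = J/kg (absorbed dose = energy per mass),
      = m²·s⁻².
  So Gy⁻¹ = m⁻²·s².
  Combining: H·cd⁻¹·kg⁻¹·T·J·Gy⁻¹ = (kg·m²·s⁻²·A⁻²) · cd⁻¹ · kg⁻¹ · (kg·s⁻²·A⁻¹) · (kg·m²·s⁻²) · (m⁻²·s²) = kg²·m²·s⁻⁴·A⁻³·cd⁻¹.
Both reduce to kg²·m²·s⁻⁴·A⁻³·cd⁻¹.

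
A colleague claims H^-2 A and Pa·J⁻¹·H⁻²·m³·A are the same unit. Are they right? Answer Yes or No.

Yes

Left side:
  H = Wb/A (inductance = flux per current),
      = kg·m²·s⁻²·A⁻².
  So H⁻² = kg⁻²·m⁻⁴·s⁴·A⁴.
  Combining: H⁻²·A = (kg⁻²·m⁻⁴·s⁴·A⁴) · A = kg⁻²·m⁻⁴·s⁴·A⁵.
Right side:
  Pa = N/m² (pressure = force per area),
      = kg·m⁻¹·s⁻².
  J = N·m (work = force × distance),
      = kg·m²·s⁻².
  So J⁻¹ = kg⁻¹·m⁻²·s².
  H = Wb/A (inductance = flux per current),
      = kg·m²·s⁻²·A⁻².
  So H⁻² = kg⁻²·m⁻⁴·s⁴·A⁴.
  Combining: Pa·J⁻¹·H⁻²·m³·A = (kg·m⁻¹·s⁻²) · (kg⁻¹·m⁻²·s²) · (kg⁻²·m⁻⁴·s⁴·A⁴) · m³ · A = kg⁻²·m⁻⁴·s⁴·A⁵.
Both reduce to kg⁻²·m⁻⁴·s⁴·A⁵.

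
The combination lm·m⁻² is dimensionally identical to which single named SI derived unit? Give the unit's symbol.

lm = cd·sr = cd (luminous flux; sr is dimensionless).
Combining: lm·m⁻² = cd · m⁻² = m⁻²·cd.
m⁻²·cd is the base-SI form of the lux.

lx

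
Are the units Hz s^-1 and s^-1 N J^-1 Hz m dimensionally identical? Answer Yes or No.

Left side:
  Hz = 1/s = s⁻¹ (frequency is cycles per second).
  Combining: Hz·s⁻¹ = s⁻¹ · s⁻¹ = s⁻².
Right side:
  N = kg·m·s⁻².
  J = kg·m²·s⁻².
  So J⁻¹ = kg⁻¹·m⁻²·s².
  Hz = s⁻¹.
  Combining: s⁻¹·N·J⁻¹·Hz·m = s⁻¹ · (kg·m·s⁻²) · (kg⁻¹·m⁻²·s²) · s⁻¹ · m = s⁻².
Both reduce to s⁻².

Yes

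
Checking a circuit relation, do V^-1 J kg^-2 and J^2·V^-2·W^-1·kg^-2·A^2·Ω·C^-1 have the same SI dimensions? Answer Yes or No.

Yes

Left side:
  V = W/A (potential = power per current),
      = kg·m²·s⁻³·A⁻¹.
  So V⁻¹ = kg⁻¹·m⁻²·s³·A.
  J = N·m (work = force × distance),
      = kg·m²·s⁻².
  Combining: V⁻¹·J·kg⁻² = (kg⁻¹·m⁻²·s³·A) · (kg·m²·s⁻²) · kg⁻² = kg⁻²·s·A.
Right side:
  J = N·m (work = force × distance),
      = kg·m²·s⁻².
  So J² = kg²·m⁴·s⁻⁴.
  V = W/A (potential = power per current),
      = kg·m²·s⁻³·A⁻¹.
  So V⁻² = kg⁻²·m⁻⁴·s⁶·A².
  W = J/s (power = energy per time),
      = kg·m²·s⁻³.
  So W⁻¹ = kg⁻¹·m⁻²·s³.
  Ω = V/A (resistance = voltage per current),
      = kg·m²·s⁻³·A⁻².
  C = A·s = s·A (charge = current × time).
  So C⁻¹ = s⁻¹·A⁻¹.
  Combining: J²·V⁻²·W⁻¹·kg⁻²·A²·Ω·C⁻¹ = (kg²·m⁴·s⁻⁴) · (kg⁻²·m⁻⁴·s⁶·A²) · (kg⁻¹·m⁻²·s³) · kg⁻² · A² · (kg·m²·s⁻³·A⁻²) · (s⁻¹·A⁻¹) = kg⁻²·s·A.
Both reduce to kg⁻²·s·A.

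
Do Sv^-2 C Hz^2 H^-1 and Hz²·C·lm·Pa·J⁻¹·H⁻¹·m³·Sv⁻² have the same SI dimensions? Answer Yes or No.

No

Left side:
  Sv = J/kg (equivalent dose = energy per mass),
      = m²·s⁻².
  So Sv⁻² = m⁻⁴·s⁴.
  C = A·s = s·A (charge = current × time).
  Hz = 1/s = s⁻¹ (frequency is cycles per second).
  So Hz² = s⁻².
  H = Wb/A (inductance = flux per current),
      = kg·m²·s⁻²·A⁻².
  So H⁻¹ = kg⁻¹·m⁻²·s²·A².
  Combining: Sv⁻²·C·Hz²·H⁻¹ = (m⁻⁴·s⁴) · (s·A) · s⁻² · (kg⁻¹·m⁻²·s²·A²) = kg⁻¹·m⁻⁶·s⁵·A³.
Right side:
  Hz = 1/s = s⁻¹ (frequency is cycles per second).
  So Hz² = s⁻².
  C = A·s = s·A (charge = current × time).
  lm = cd·sr = cd (luminous flux; sr is dimensionless).
  Pa = N/m² (pressure = force per area),
      = kg·m⁻¹·s⁻².
  J = N·m (work = force × distance),
      = kg·m²·s⁻².
  So J⁻¹ = kg⁻¹·m⁻²·s².
  H = Wb/A (inductance = flux per current),
      = kg·m²·s⁻²·A⁻².
  So H⁻¹ = kg⁻¹·m⁻²·s²·A².
  Sv = J/kg (equivalent dose = energy per mass),
      = m²·s⁻².
  So Sv⁻² = m⁻⁴·s⁴.
  Combining: Hz²·C·lm·Pa·J⁻¹·H⁻¹·m³·Sv⁻² = s⁻² · (s·A) · cd · (kg·m⁻¹·s⁻²) · (kg⁻¹·m⁻²·s²) · (kg⁻¹·m⁻²·s²·A²) · m³ · (m⁻⁴·s⁴) = kg⁻¹·m⁻⁶·s⁵·A³·cd.
Left is kg⁻¹·m⁻⁶·s⁵·A³; right is kg⁻¹·m⁻⁶·s⁵·A³·cd — different.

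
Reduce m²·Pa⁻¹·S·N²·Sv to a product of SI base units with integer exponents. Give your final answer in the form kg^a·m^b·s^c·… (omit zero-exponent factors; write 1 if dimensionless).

m⁵·s⁻¹·A²

Pa = kg·m⁻¹·s⁻².
So Pa⁻¹ = kg⁻¹·m·s².
S = kg⁻¹·m⁻²·s³·A².
N = kg·m·s⁻².
So N² = kg²·m²·s⁻⁴.
Sv = m²·s⁻².
Combining: m²·Pa⁻¹·S·N²·Sv = m² · (kg⁻¹·m·s²) · (kg⁻¹·m⁻²·s³·A²) · (kg²·m²·s⁻⁴) · (m²·s⁻²) = m⁵·s⁻¹·A².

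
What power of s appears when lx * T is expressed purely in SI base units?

lx = m⁻²·cd.
T = kg·s⁻²·A⁻¹.
Combining: lx·T = (m⁻²·cd) · (kg·s⁻²·A⁻¹) = kg·m⁻²·s⁻²·A⁻¹·cd.
The exponent of s is -2.

-2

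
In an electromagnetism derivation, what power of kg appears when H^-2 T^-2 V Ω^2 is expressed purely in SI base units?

-1

H = kg·m²·s⁻²·A⁻².
So H⁻² = kg⁻²·m⁻⁴·s⁴·A⁴.
T = kg·s⁻²·A⁻¹.
So T⁻² = kg⁻²·s⁴·A².
V = kg·m²·s⁻³·A⁻¹.
Ω = kg·m²·s⁻³·A⁻².
So Ω² = kg²·m⁴·s⁻⁶·A⁻⁴.
Combining: H⁻²·T⁻²·V·Ω² = (kg⁻²·m⁻⁴·s⁴·A⁴) · (kg⁻²·s⁴·A²) · (kg·m²·s⁻³·A⁻¹) · (kg²·m⁴·s⁻⁶·A⁻⁴) = kg⁻¹·m²·s⁻¹·A.
The exponent of kg is -1.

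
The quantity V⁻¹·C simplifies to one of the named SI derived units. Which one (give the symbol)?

V = kg·m²·s⁻³·A⁻¹.
So V⁻¹ = kg⁻¹·m⁻²·s³·A.
C = s·A.
Combining: V⁻¹·C = (kg⁻¹·m⁻²·s³·A) · (s·A) = kg⁻¹·m⁻²·s⁴·A².
kg⁻¹·m⁻²·s⁴·A² is the base-SI form of the farad.

F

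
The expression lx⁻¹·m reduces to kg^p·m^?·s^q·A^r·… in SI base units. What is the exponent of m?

3

lx = lm/m² (illuminance = luminous flux per area),
    = m⁻²·cd.
So lx⁻¹ = m²·cd⁻¹.
Combining: lx⁻¹·m = (m²·cd⁻¹) · m = m³·cd⁻¹.
The exponent of m is 3.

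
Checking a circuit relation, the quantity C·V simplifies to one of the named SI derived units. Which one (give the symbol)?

C = A·s = s·A (charge = current × time).
V = W/A (potential = power per current),
    = kg·m²·s⁻³·A⁻¹.
Combining: C·V = (s·A) · (kg·m²·s⁻³·A⁻¹) = kg·m²·s⁻².
kg·m²·s⁻² is the base-SI form of the joule.

J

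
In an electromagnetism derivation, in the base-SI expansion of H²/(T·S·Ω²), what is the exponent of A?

T = Wb/m² (flux density = flux per area),
    = kg·s⁻²·A⁻¹.
So T⁻¹ = kg⁻¹·s²·A.
S = 1/Ω (conductance is reciprocal resistance),
    = kg⁻¹·m⁻²·s³·A².
So S⁻¹ = kg·m²·s⁻³·A⁻².
Ω = V/A (resistance = voltage per current),
    = kg·m²·s⁻³·A⁻².
So Ω⁻² = kg⁻²·m⁻⁴·s⁶·A⁴.
H = Wb/A (inductance = flux per current),
    = kg·m²·s⁻²·A⁻².
So H² = kg²·m⁴·s⁻⁴·A⁻⁴.
Combining: T⁻¹·S⁻¹·Ω⁻²·H² = (kg⁻¹·s²·A) · (kg·m²·s⁻³·A⁻²) · (kg⁻²·m⁻⁴·s⁶·A⁴) · (kg²·m⁴·s⁻⁴·A⁻⁴) = m²·s·A⁻¹.
The exponent of A is -1.

-1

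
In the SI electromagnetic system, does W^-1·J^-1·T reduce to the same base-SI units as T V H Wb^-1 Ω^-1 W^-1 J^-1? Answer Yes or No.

Yes

Left side:
  W = kg·m²·s⁻³.
  So W⁻¹ = kg⁻¹·m⁻²·s³.
  J = kg·m²·s⁻².
  So J⁻¹ = kg⁻¹·m⁻²·s².
  T = kg·s⁻²·A⁻¹.
  Combining: W⁻¹·J⁻¹·T = (kg⁻¹·m⁻²·s³) · (kg⁻¹·m⁻²·s²) · (kg·s⁻²·A⁻¹) = kg⁻¹·m⁻⁴·s³·A⁻¹.
Right side:
  T = Wb/m² (flux density = flux per area),
      = kg·s⁻²·A⁻¹.
  V = W/A (potential = power per current),
      = kg·m²·s⁻³·A⁻¹.
  H = Wb/A (inductance = flux per current),
      = kg·m²·s⁻²·A⁻².
  Wb = V·s (flux: a volt is a weber per second),
      = kg·m²·s⁻²·A⁻¹.
  So Wb⁻¹ = kg⁻¹·m⁻²·s²·A.
  Ω = V/A (resistance = voltage per current),
      = kg·m²·s⁻³·A⁻².
  So Ω⁻¹ = kg⁻¹·m⁻²·s³·A².
  W = J/s (power = energy per time),
      = kg·m²·s⁻³.
  So W⁻¹ = kg⁻¹·m⁻²·s³.
  J = N·m (work = force × distance),
      = kg·m²·s⁻².
  So J⁻¹ = kg⁻¹·m⁻²·s².
  Combining: T·V·H·Wb⁻¹·Ω⁻¹·W⁻¹·J⁻¹ = (kg·s⁻²·A⁻¹) · (kg·m²·s⁻³·A⁻¹) · (kg·m²·s⁻²·A⁻²) · (kg⁻¹·m⁻²·s²·A) · (kg⁻¹·m⁻²·s³·A²) · (kg⁻¹·m⁻²·s³) · (kg⁻¹·m⁻²·s²) = kg⁻¹·m⁻⁴·s³·A⁻¹.
Both reduce to kg⁻¹·m⁻⁴·s³·A⁻¹.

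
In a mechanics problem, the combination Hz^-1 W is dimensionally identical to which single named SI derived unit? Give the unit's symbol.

Hz = s⁻¹.
So Hz⁻¹ = s.
W = kg·m²·s⁻³.
Combining: Hz⁻¹·W = s · (kg·m²·s⁻³) = kg·m²·s⁻².
kg·m²·s⁻² is the base-SI form of the joule.

J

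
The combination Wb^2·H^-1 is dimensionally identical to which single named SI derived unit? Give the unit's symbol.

J

Wb = V·s (flux: a volt is a weber per second),
    = kg·m²·s⁻²·A⁻¹.
So Wb² = kg²·m⁴·s⁻⁴·A⁻².
H = Wb/A (inductance = flux per current),
    = kg·m²·s⁻²·A⁻².
So H⁻¹ = kg⁻¹·m⁻²·s²·A².
Combining: Wb²·H⁻¹ = (kg²·m⁴·s⁻⁴·A⁻²) · (kg⁻¹·m⁻²·s²·A²) = kg·m²·s⁻².
kg·m²·s⁻² is the base-SI form of the joule.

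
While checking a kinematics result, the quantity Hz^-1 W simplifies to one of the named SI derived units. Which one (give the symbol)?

Hz = s⁻¹.
So Hz⁻¹ = s.
W = kg·m²·s⁻³.
Combining: Hz⁻¹·W = s · (kg·m²·s⁻³) = kg·m²·s⁻².
kg·m²·s⁻² is the base-SI form of the joule.

J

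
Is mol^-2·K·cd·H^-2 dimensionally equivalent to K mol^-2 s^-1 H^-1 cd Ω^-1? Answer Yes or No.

Left side:
  H = Wb/A (inductance = flux per current),
      = kg·m²·s⁻²·A⁻².
  So H⁻² = kg⁻²·m⁻⁴·s⁴·A⁴.
  Combining: mol⁻²·K·cd·H⁻² = mol⁻² · K · cd · (kg⁻²·m⁻⁴·s⁴·A⁴) = kg⁻²·m⁻⁴·s⁴·A⁴·K·mol⁻²·cd.
Right side:
  H = Wb/A (inductance = flux per current),
      = kg·m²·s⁻²·A⁻².
  So H⁻¹ = kg⁻¹·m⁻²·s²·A².
  Ω = V/A (resistance = voltage per current),
      = kg·m²·s⁻³·A⁻².
  So Ω⁻¹ = kg⁻¹·m⁻²·s³·A².
  Combining: K·mol⁻²·s⁻¹·H⁻¹·cd·Ω⁻¹ = K · mol⁻² · s⁻¹ · (kg⁻¹·m⁻²·s²·A²) · cd · (kg⁻¹·m⁻²·s³·A²) = kg⁻²·m⁻⁴·s⁴·A⁴·K·mol⁻²·cd.
Both reduce to kg⁻²·m⁻⁴·s⁴·A⁴·K·mol⁻²·cd.

Yes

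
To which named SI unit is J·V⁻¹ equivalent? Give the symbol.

J = kg·m²·s⁻².
V = kg·m²·s⁻³·A⁻¹.
So V⁻¹ = kg⁻¹·m⁻²·s³·A.
Combining: J·V⁻¹ = (kg·m²·s⁻²) · (kg⁻¹·m⁻²·s³·A) = s·A.
s·A is the base-SI form of the coulomb.

C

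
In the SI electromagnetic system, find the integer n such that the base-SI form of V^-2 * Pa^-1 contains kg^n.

V = W/A (potential = power per current),
    = kg·m²·s⁻³·A⁻¹.
So V⁻² = kg⁻²·m⁻⁴·s⁶·A².
Pa = N/m² (pressure = force per area),
    = kg·m⁻¹·s⁻².
So Pa⁻¹ = kg⁻¹·m·s².
Combining: V⁻²·Pa⁻¹ = (kg⁻²·m⁻⁴·s⁶·A²) · (kg⁻¹·m·s²) = kg⁻³·m⁻³·s⁸·A².
The exponent of kg is -3.

-3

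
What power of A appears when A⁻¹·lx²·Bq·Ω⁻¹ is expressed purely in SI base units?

1

lx = lm/m² (illuminance = luminous flux per area),
    = m⁻²·cd.
So lx² = m⁻⁴·cd².
Bq = 1/s = s⁻¹ (activity is decays per second).
Ω = V/A (resistance = voltage per current),
    = kg·m²·s⁻³·A⁻².
So Ω⁻¹ = kg⁻¹·m⁻²·s³·A².
Combining: A⁻¹·lx²·Bq·Ω⁻¹ = A⁻¹ · (m⁻⁴·cd²) · s⁻¹ · (kg⁻¹·m⁻²·s³·A²) = kg⁻¹·m⁻⁶·s²·A·cd².
The exponent of A is 1.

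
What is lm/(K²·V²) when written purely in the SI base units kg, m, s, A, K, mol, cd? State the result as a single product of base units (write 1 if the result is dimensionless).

kg⁻²·m⁻⁴·s⁶·A²·K⁻²·cd

V = W/A (potential = power per current),
    = kg·m²·s⁻³·A⁻¹.
So V⁻² = kg⁻²·m⁻⁴·s⁶·A².
lm = cd·sr = cd (luminous flux; sr is dimensionless).
Combining: K⁻²·V⁻²·lm = K⁻² · (kg⁻²·m⁻⁴·s⁶·A²) · cd = kg⁻²·m⁻⁴·s⁶·A²·K⁻²·cd.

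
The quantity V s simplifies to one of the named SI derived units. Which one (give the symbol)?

V = W/A (potential = power per current),
    = kg·m²·s⁻³·A⁻¹.
Combining: V·s = (kg·m²·s⁻³·A⁻¹) · s = kg·m²·s⁻²·A⁻¹.
kg·m²·s⁻²·A⁻¹ is the base-SI form of the weber.

Wb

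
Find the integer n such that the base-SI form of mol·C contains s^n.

1

C = A·s = s·A (charge = current × time).
Combining: mol·C = mol · (s·A) = s·A·mol.
The exponent of s is 1.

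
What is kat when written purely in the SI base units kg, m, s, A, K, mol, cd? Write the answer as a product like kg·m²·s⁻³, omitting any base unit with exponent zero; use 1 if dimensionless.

s⁻¹·mol

kat = mol/s = s⁻¹·mol (catalytic activity).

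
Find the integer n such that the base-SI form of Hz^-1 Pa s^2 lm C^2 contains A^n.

Hz = s⁻¹.
So Hz⁻¹ = s.
Pa = kg·m⁻¹·s⁻².
lm = cd.
C = s·A.
So C² = s²·A².
Combining: Hz⁻¹·Pa·s²·lm·C² = s · (kg·m⁻¹·s⁻²) · s² · cd · (s²·A²) = kg·m⁻¹·s³·A²·cd.
The exponent of A is 2.

2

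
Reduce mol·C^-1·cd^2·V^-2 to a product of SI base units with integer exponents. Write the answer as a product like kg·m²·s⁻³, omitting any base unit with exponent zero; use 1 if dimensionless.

C = A·s = s·A (charge = current × time).
So C⁻¹ = s⁻¹·A⁻¹.
V = W/A (potential = power per current),
    = kg·m²·s⁻³·A⁻¹.
So V⁻² = kg⁻²·m⁻⁴·s⁶·A².
Combining: mol·C⁻¹·cd²·V⁻² = mol · (s⁻¹·A⁻¹) · cd² · (kg⁻²·m⁻⁴·s⁶·A²) = kg⁻²·m⁻⁴·s⁵·A·mol·cd².

kg⁻²·m⁻⁴·s⁵·A·mol·cd²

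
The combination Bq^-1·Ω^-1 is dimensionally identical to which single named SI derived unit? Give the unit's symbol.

F

Bq = s⁻¹.
So Bq⁻¹ = s.
Ω = kg·m²·s⁻³·A⁻².
So Ω⁻¹ = kg⁻¹·m⁻²·s³·A².
Combining: Bq⁻¹·Ω⁻¹ = s · (kg⁻¹·m⁻²·s³·A²) = kg⁻¹·m⁻²·s⁴·A².
kg⁻¹·m⁻²·s⁴·A² is the base-SI form of the farad.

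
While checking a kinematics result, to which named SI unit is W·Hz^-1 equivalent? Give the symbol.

J

W = kg·m²·s⁻³.
Hz = s⁻¹.
So Hz⁻¹ = s.
Combining: W·Hz⁻¹ = (kg·m²·s⁻³) · s = kg·m²·s⁻².
kg·m²·s⁻² is the base-SI form of the joule.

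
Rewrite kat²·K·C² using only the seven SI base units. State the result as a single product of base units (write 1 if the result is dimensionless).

kat = s⁻¹·mol.
So kat² = s⁻²·mol².
C = s·A.
So C² = s²·A².
Combining: kat²·K·C² = (s⁻²·mol²) · K · (s²·A²) = A²·K·mol².

A²·K·mol²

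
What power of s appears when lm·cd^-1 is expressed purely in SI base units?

0

lm = cd·sr = cd (luminous flux; sr is dimensionless).
Combining: lm·cd⁻¹ = cd · cd⁻¹ = 1.
The exponent of s is 0.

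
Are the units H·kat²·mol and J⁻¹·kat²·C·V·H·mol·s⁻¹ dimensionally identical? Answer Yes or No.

Left side:
  H = Wb/A (inductance = flux per current),
      = kg·m²·s⁻²·A⁻².
  kat = mol/s = s⁻¹·mol (catalytic activity).
  So kat² = s⁻²·mol².
  Combining: H·kat²·mol = (kg·m²·s⁻²·A⁻²) · (s⁻²·mol²) · mol = kg·m²·s⁻⁴·A⁻²·mol³.
Right side:
  J = N·m (work = force × distance),
      = kg·m²·s⁻².
  So J⁻¹ = kg⁻¹·m⁻²·s².
  kat = mol/s = s⁻¹·mol (catalytic activity).
  So kat² = s⁻²·mol².
  C = A·s = s·A (charge = current × time).
  V = W/A (potential = power per current),
      = kg·m²·s⁻³·A⁻¹.
  H = Wb/A (inductance = flux per current),
      = kg·m²·s⁻²·A⁻².
  Combining: J⁻¹·kat²·C·V·H·mol·s⁻¹ = (kg⁻¹·m⁻²·s²) · (s⁻²·mol²) · (s·A) · (kg·m²·s⁻³·A⁻¹) · (kg·m²·s⁻²·A⁻²) · mol · s⁻¹ = kg·m²·s⁻⁵·A⁻²·mol³.
Left is kg·m²·s⁻⁴·A⁻²·mol³; right is kg·m²·s⁻⁵·A⁻²·mol³ — different.

No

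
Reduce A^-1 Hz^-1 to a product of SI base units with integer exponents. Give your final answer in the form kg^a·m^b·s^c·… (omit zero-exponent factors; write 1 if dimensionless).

Hz = s⁻¹.
So Hz⁻¹ = s.
Combining: A⁻¹·Hz⁻¹ = A⁻¹ · s = s·A⁻¹.

s·A⁻¹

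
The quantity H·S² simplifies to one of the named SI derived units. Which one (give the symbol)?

F

H = Wb/A (inductance = flux per current),
    = kg·m²·s⁻²·A⁻².
S = 1/Ω (conductance is reciprocal resistance),
    = kg⁻¹·m⁻²·s³·A².
So S² = kg⁻²·m⁻⁴·s⁶·A⁴.
Combining: H·S² = (kg·m²·s⁻²·A⁻²) · (kg⁻²·m⁻⁴·s⁶·A⁴) = kg⁻¹·m⁻²·s⁴·A².
kg⁻¹·m⁻²·s⁴·A² is the base-SI form of the farad.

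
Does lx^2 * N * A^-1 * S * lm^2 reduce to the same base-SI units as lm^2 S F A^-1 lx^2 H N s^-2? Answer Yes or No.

Yes

Left side:
  lx = lm/m² (illuminance = luminous flux per area),
      = m⁻²·cd.
  So lx² = m⁻⁴·cd².
  N = kg·m/s² = kg·m·s⁻² (force = mass × acceleration).
  S = 1/Ω (conductance is reciprocal resistance),
      = kg⁻¹·m⁻²·s³·A².
  lm = cd·sr = cd (luminous flux; sr is dimensionless).
  So lm² = cd².
  Combining: lx²·N·A⁻¹·S·lm² = (m⁻⁴·cd²) · (kg·m·s⁻²) · A⁻¹ · (kg⁻¹·m⁻²·s³·A²) · cd² = m⁻⁵·s·A·cd⁴.
Right side:
  lm = cd.
  So lm² = cd².
  S = kg⁻¹·m⁻²·s³·A².
  F = kg⁻¹·m⁻²·s⁴·A².
  lx = m⁻²·cd.
  So lx² = m⁻⁴·cd².
  H = kg·m²·s⁻²·A⁻².
  N = kg·m·s⁻².
  Combining: lm²·S·F·A⁻¹·lx²·H·N·s⁻² = cd² · (kg⁻¹·m⁻²·s³·A²) · (kg⁻¹·m⁻²·s⁴·A²) · A⁻¹ · (m⁻⁴·cd²) · (kg·m²·s⁻²·A⁻²) · (kg·m·s⁻²) · s⁻² = m⁻⁵·s·A·cd⁴.
Both reduce to m⁻⁵·s·A·cd⁴.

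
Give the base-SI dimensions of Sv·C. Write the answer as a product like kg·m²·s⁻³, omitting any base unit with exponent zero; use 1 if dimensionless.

m²·s⁻¹·A

Sv = m²·s⁻².
C = s·A.
Combining: Sv·C = (m²·s⁻²) · (s·A) = m²·s⁻¹·A.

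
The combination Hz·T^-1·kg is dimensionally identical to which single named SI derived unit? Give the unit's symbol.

Hz = 1/s = s⁻¹ (frequency is cycles per second).
T = Wb/m² (flux density = flux per area),
    = kg·s⁻²·A⁻¹.
So T⁻¹ = kg⁻¹·s²·A.
Combining: Hz·T⁻¹·kg = s⁻¹ · (kg⁻¹·s²·A) · kg = s·A.
s·A is the base-SI form of the coulomb.

C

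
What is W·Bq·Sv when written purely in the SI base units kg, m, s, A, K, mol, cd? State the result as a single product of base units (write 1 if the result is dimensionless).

kg·m⁴·s⁻⁶

W = kg·m²·s⁻³.
Bq = s⁻¹.
Sv = m²·s⁻².
Combining: W·Bq·Sv = (kg·m²·s⁻³) · s⁻¹ · (m²·s⁻²) = kg·m⁴·s⁻⁶.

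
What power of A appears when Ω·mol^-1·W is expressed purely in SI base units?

Ω = V/A (resistance = voltage per current),
    = kg·m²·s⁻³·A⁻².
W = J/s (power = energy per time),
    = kg·m²·s⁻³.
Combining: Ω·mol⁻¹·W = (kg·m²·s⁻³·A⁻²) · mol⁻¹ · (kg·m²·s⁻³) = kg²·m⁴·s⁻⁶·A⁻²·mol⁻¹.
The exponent of A is -2.

-2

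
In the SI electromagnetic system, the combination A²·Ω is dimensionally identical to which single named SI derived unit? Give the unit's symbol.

W

Ω = V/A (resistance = voltage per current),
    = kg·m²·s⁻³·A⁻².
Combining: A²·Ω = A² · (kg·m²·s⁻³·A⁻²) = kg·m²·s⁻³.
kg·m²·s⁻³ is the base-SI form of the watt.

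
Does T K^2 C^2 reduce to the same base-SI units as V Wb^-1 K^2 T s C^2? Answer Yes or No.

Left side:
  T = Wb/m² (flux density = flux per area),
      = kg·s⁻²·A⁻¹.
  C = A·s = s·A (charge = current × time).
  So C² = s²·A².
  Combining: T·K²·C² = (kg·s⁻²·A⁻¹) · K² · (s²·A²) = kg·A·K².
Right side:
  V = kg·m²·s⁻³·A⁻¹.
  Wb = kg·m²·s⁻²·A⁻¹.
  So Wb⁻¹ = kg⁻¹·m⁻²·s²·A.
  T = kg·s⁻²·A⁻¹.
  C = s·A.
  So C² = s²·A².
  Combining: V·Wb⁻¹·K²·T·s·C² = (kg·m²·s⁻³·A⁻¹) · (kg⁻¹·m⁻²·s²·A) · K² · (kg·s⁻²·A⁻¹) · s · (s²·A²) = kg·A·K².
Both reduce to kg·A·K².

Yes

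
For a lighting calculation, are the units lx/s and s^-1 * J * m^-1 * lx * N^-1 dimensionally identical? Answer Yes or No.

Yes

Left side:
  lx = m⁻²·cd.
  Combining: s⁻¹·lx = s⁻¹ · (m⁻²·cd) = m⁻²·s⁻¹·cd.
Right side:
  J = N·m (work = force × distance),
      = kg·m²·s⁻².
  lx = lm/m² (illuminance = luminous flux per area),
      = m⁻²·cd.
  N = kg·m/s² = kg·m·s⁻² (force = mass × acceleration).
  So N⁻¹ = kg⁻¹·m⁻¹·s².
  Combining: s⁻¹·J·m⁻¹·lx·N⁻¹ = s⁻¹ · (kg·m²·s⁻²) · m⁻¹ · (m⁻²·cd) · (kg⁻¹·m⁻¹·s²) = m⁻²·s⁻¹·cd.
Both reduce to m⁻²·s⁻¹·cd.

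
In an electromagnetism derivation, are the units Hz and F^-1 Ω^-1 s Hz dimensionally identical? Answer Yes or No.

Yes

Left side:
  Hz = s⁻¹.
Right side:
  F = C/V (capacitance = charge per voltage),
      = A·s/(kg·m²·s⁻³·A⁻¹) (substituting C and V),
      = kg⁻¹·m⁻²·s⁴·A².
  So F⁻¹ = kg·m²·s⁻⁴·A⁻².
  Ω = V/A (resistance = voltage per current),
      = kg·m²·s⁻³·A⁻².
  So Ω⁻¹ = kg⁻¹·m⁻²·s³·A².
  Hz = 1/s = s⁻¹ (frequency is cycles per second).
  Combining: F⁻¹·Ω⁻¹·s·Hz = (kg·m²·s⁻⁴·A⁻²) · (kg⁻¹·m⁻²·s³·A²) · s · s⁻¹ = s⁻¹.
Both reduce to s⁻¹.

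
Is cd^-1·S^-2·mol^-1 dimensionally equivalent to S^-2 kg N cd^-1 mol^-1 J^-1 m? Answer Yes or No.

Left side:
  S = kg⁻¹·m⁻²·s³·A².
  So S⁻² = kg²·m⁴·s⁻⁶·A⁻⁴.
  Combining: cd⁻¹·S⁻²·mol⁻¹ = cd⁻¹ · (kg²·m⁴·s⁻⁶·A⁻⁴) · mol⁻¹ = kg²·m⁴·s⁻⁶·A⁻⁴·mol⁻¹·cd⁻¹.
Right side:
  S = kg⁻¹·m⁻²·s³·A².
  So S⁻² = kg²·m⁴·s⁻⁶·A⁻⁴.
  N = kg·m·s⁻².
  J = kg·m²·s⁻².
  So J⁻¹ = kg⁻¹·m⁻²·s².
  Combining: S⁻²·kg·N·cd⁻¹·mol⁻¹·J⁻¹·m = (kg²·m⁴·s⁻⁶·A⁻⁴) · kg · (kg·m·s⁻²) · cd⁻¹ · mol⁻¹ · (kg⁻¹·m⁻²·s²) · m = kg³·m⁴·s⁻⁶·A⁻⁴·mol⁻¹·cd⁻¹.
Left is kg²·m⁴·s⁻⁶·A⁻⁴·mol⁻¹·cd⁻¹; right is kg³·m⁴·s⁻⁶·A⁻⁴·mol⁻¹·cd⁻¹ — different.

No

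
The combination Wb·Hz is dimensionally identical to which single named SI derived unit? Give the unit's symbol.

V

Wb = V·s (flux: a volt is a weber per second),
    = kg·m²·s⁻²·A⁻¹.
Hz = 1/s = s⁻¹ (frequency is cycles per second).
Combining: Wb·Hz = (kg·m²·s⁻²·A⁻¹) · s⁻¹ = kg·m²·s⁻³·A⁻¹.
kg·m²·s⁻³·A⁻¹ is the base-SI form of the volt.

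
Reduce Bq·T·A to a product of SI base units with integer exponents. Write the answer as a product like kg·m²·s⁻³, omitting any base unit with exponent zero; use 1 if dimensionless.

Bq = 1/s = s⁻¹ (activity is decays per second).
T = Wb/m² (flux density = flux per area),
    = kg·s⁻²·A⁻¹.
Combining: Bq·T·A = s⁻¹ · (kg·s⁻²·A⁻¹) · A = kg·s⁻³.

kg·s⁻³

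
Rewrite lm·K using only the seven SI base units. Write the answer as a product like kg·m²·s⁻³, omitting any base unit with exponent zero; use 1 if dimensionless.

K·cd

lm = cd·sr = cd (luminous flux; sr is dimensionless).
Combining: lm·K = cd · K = K·cd.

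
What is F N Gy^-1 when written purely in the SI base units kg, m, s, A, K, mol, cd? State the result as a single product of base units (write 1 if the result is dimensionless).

F = kg⁻¹·m⁻²·s⁴·A².
N = kg·m·s⁻².
Gy = m²·s⁻².
So Gy⁻¹ = m⁻²·s².
Combining: F·N·Gy⁻¹ = (kg⁻¹·m⁻²·s⁴·A²) · (kg·m·s⁻²) · (m⁻²·s²) = m⁻³·s⁴·A².

m⁻³·s⁴·A²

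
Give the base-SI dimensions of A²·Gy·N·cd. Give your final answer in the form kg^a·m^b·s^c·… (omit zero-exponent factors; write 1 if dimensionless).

Gy = m²·s⁻².
N = kg·m·s⁻².
Combining: A²·Gy·N·cd = A² · (m²·s⁻²) · (kg·m·s⁻²) · cd = kg·m³·s⁻⁴·A²·cd.

kg·m³·s⁻⁴·A²·cd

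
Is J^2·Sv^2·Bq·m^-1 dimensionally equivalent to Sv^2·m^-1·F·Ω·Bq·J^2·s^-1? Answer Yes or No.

Left side:
  J = N·m (work = force × distance),
      = kg·m²·s⁻².
  So J² = kg²·m⁴·s⁻⁴.
  Sv = J/kg (equivalent dose = energy per mass),
      = m²·s⁻².
  So Sv² = m⁴·s⁻⁴.
  Bq = 1/s = s⁻¹ (activity is decays per second).
  Combining: J²·Sv²·Bq·m⁻¹ = (kg²·m⁴·s⁻⁴) · (m⁴·s⁻⁴) · s⁻¹ · m⁻¹ = kg²·m⁷·s⁻⁹.
Right side:
  Sv = J/kg (equivalent dose = energy per mass),
      = m²·s⁻².
  So Sv² = m⁴·s⁻⁴.
  F = C/V (capacitance = charge per voltage),
      = A·s/(kg·m²·s⁻³·A⁻¹) (substituting C and V),
      = kg⁻¹·m⁻²·s⁴·A².
  Ω = V/A (resistance = voltage per current),
      = kg·m²·s⁻³·A⁻².
  Bq = 1/s = s⁻¹ (activity is decays per second).
  J = N·m (work = force × distance),
      = kg·m²·s⁻².
  So J² = kg²·m⁴·s⁻⁴.
  Combining: Sv²·m⁻¹·F·Ω·Bq·J²·s⁻¹ = (m⁴·s⁻⁴) · m⁻¹ · (kg⁻¹·m⁻²·s⁴·A²) · (kg·m²·s⁻³·A⁻²) · s⁻¹ · (kg²·m⁴·s⁻⁴) · s⁻¹ = kg²·m⁷·s⁻⁹.
Both reduce to kg²·m⁷·s⁻⁹.

Yes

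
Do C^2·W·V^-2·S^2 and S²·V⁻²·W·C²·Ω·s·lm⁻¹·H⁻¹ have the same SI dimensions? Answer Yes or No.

No

Left side:
  C = A·s = s·A (charge = current × time).
  So C² = s²·A².
  W = J/s (power = energy per time),
      = kg·m²·s⁻³.
  V = W/A (potential = power per current),
      = kg·m²·s⁻³·A⁻¹.
  So V⁻² = kg⁻²·m⁻⁴·s⁶·A².
  S = 1/Ω (conductance is reciprocal resistance),
      = kg⁻¹·m⁻²·s³·A².
  So S² = kg⁻²·m⁻⁴·s⁶·A⁴.
  Combining: C²·W·V⁻²·S² = (s²·A²) · (kg·m²·s⁻³) · (kg⁻²·m⁻⁴·s⁶·A²) · (kg⁻²·m⁻⁴·s⁶·A⁴) = kg⁻³·m⁻⁶·s¹¹·A⁸.
Right side:
  S = kg⁻¹·m⁻²·s³·A².
  So S² = kg⁻²·m⁻⁴·s⁶·A⁴.
  V = kg·m²·s⁻³·A⁻¹.
  So V⁻² = kg⁻²·m⁻⁴·s⁶·A².
  W = kg·m²·s⁻³.
  C = s·A.
  So C² = s²·A².
  Ω = kg·m²·s⁻³·A⁻².
  lm = cd.
  So lm⁻¹ = cd⁻¹.
  H = kg·m²·s⁻²·A⁻².
  So H⁻¹ = kg⁻¹·m⁻²·s²·A².
  Combining: S²·V⁻²·W·C²·Ω·s·lm⁻¹·H⁻¹ = (kg⁻²·m⁻⁴·s⁶·A⁴) · (kg⁻²·m⁻⁴·s⁶·A²) · (kg·m²·s⁻³) · (s²·A²) · (kg·m²·s⁻³·A⁻²) · s · cd⁻¹ · (kg⁻¹·m⁻²·s²·A²) = kg⁻³·m⁻⁶·s¹¹·A⁸·cd⁻¹.
Left is kg⁻³·m⁻⁶·s¹¹·A⁸; right is kg⁻³·m⁻⁶·s¹¹·A⁸·cd⁻¹ — different.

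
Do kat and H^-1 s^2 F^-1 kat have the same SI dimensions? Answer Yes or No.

Yes

Left side:
  kat = mol/s = s⁻¹·mol (catalytic activity).
Right side:
  H = Wb/A (inductance = flux per current),
      = kg·m²·s⁻²·A⁻².
  So H⁻¹ = kg⁻¹·m⁻²·s²·A².
  F = C/V (capacitance = charge per voltage),
      = A·s/(kg·m²·s⁻³·A⁻¹) (substituting C and V),
      = kg⁻¹·m⁻²·s⁴·A².
  So F⁻¹ = kg·m²·s⁻⁴·A⁻².
  kat = mol/s = s⁻¹·mol (catalytic activity).
  Combining: H⁻¹·s²·F⁻¹·kat = (kg⁻¹·m⁻²·s²·A²) · s² · (kg·m²·s⁻⁴·A⁻²) · (s⁻¹·mol) = s⁻¹·mol.
Both reduce to s⁻¹·mol.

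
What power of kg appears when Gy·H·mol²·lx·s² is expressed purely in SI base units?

Gy = J/kg (absorbed dose = energy per mass),
    = m²·s⁻².
H = Wb/A (inductance = flux per current),
    = kg·m²·s⁻²·A⁻².
lx = lm/m² (illuminance = luminous flux per area),
    = m⁻²·cd.
Combining: Gy·H·mol²·lx·s² = (m²·s⁻²) · (kg·m²·s⁻²·A⁻²) · mol² · (m⁻²·cd) · s² = kg·m²·s⁻²·A⁻²·mol²·cd.
The exponent of kg is 1.

1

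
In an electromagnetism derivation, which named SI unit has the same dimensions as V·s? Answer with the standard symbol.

V = W/A (potential = power per current),
    = kg·m²·s⁻³·A⁻¹.
Combining: V·s = (kg·m²·s⁻³·A⁻¹) · s = kg·m²·s⁻²·A⁻¹.
kg·m²·s⁻²·A⁻¹ is the base-SI form of the weber.

Wb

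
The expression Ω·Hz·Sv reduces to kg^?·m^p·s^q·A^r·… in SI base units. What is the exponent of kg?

Ω = V/A (resistance = voltage per current),
    = kg·m²·s⁻³·A⁻².
Hz = 1/s = s⁻¹ (frequency is cycles per second).
Sv = J/kg (equivalent dose = energy per mass),
    = m²·s⁻².
Combining: Ω·Hz·Sv = (kg·m²·s⁻³·A⁻²) · s⁻¹ · (m²·s⁻²) = kg·m⁴·s⁻⁶·A⁻².
The exponent of kg is 1.

1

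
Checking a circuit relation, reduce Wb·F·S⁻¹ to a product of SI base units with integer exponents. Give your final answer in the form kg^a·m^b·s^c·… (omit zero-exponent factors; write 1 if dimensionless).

Wb = kg·m²·s⁻²·A⁻¹.
F = kg⁻¹·m⁻²·s⁴·A².
S = kg⁻¹·m⁻²·s³·A².
So S⁻¹ = kg·m²·s⁻³·A⁻².
Combining: Wb·F·S⁻¹ = (kg·m²·s⁻²·A⁻¹) · (kg⁻¹·m⁻²·s⁴·A²) · (kg·m²·s⁻³·A⁻²) = kg·m²·s⁻¹·A⁻¹.

kg·m²·s⁻¹·A⁻¹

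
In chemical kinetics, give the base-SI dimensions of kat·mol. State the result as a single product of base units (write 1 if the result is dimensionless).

kat = s⁻¹·mol.
Combining: kat·mol = (s⁻¹·mol) · mol = s⁻¹·mol².

s⁻¹·mol²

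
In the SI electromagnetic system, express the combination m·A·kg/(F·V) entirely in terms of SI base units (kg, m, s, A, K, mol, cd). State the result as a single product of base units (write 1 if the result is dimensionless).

kg·m·s⁻¹

F = C/V (capacitance = charge per voltage),
    = A·s/(kg·m²·s⁻³·A⁻¹) (substituting C and V),
    = kg⁻¹·m⁻²·s⁴·A².
So F⁻¹ = kg·m²·s⁻⁴·A⁻².
V = W/A (potential = power per current),
    = kg·m²·s⁻³·A⁻¹.
So V⁻¹ = kg⁻¹·m⁻²·s³·A.
Combining: m·F⁻¹·A·kg·V⁻¹ = m · (kg·m²·s⁻⁴·A⁻²) · A · kg · (kg⁻¹·m⁻²·s³·A) = kg·m·s⁻¹.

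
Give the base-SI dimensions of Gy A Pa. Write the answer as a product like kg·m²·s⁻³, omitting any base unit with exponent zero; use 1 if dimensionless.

Gy = J/kg (absorbed dose = energy per mass),
    = m²·s⁻².
Pa = N/m² (pressure = force per area),
    = kg·m⁻¹·s⁻².
Combining: Gy·A·Pa = (m²·s⁻²) · A · (kg·m⁻¹·s⁻²) = kg·m·s⁻⁴·A.

kg·m·s⁻⁴·A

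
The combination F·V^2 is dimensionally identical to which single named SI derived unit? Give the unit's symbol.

F = C/V (capacitance = charge per voltage),
    = A·s/(kg·m²·s⁻³·A⁻¹) (substituting C and V),
    = kg⁻¹·m⁻²·s⁴·A².
V = W/A (potential = power per current),
    = kg·m²·s⁻³·A⁻¹.
So V² = kg²·m⁴·s⁻⁶·A⁻².
Combining: F·V² = (kg⁻¹·m⁻²·s⁴·A²) · (kg²·m⁴·s⁻⁶·A⁻²) = kg·m²·s⁻².
kg·m²·s⁻² is the base-SI form of the joule.

J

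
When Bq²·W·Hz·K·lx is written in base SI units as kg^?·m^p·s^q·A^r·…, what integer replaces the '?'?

1

Bq = 1/s = s⁻¹ (activity is decays per second).
So Bq² = s⁻².
W = J/s (power = energy per time),
    = kg·m²·s⁻³.
Hz = 1/s = s⁻¹ (frequency is cycles per second).
lx = lm/m² (illuminance = luminous flux per area),
    = m⁻²·cd.
Combining: Bq²·W·Hz·K·lx = s⁻² · (kg·m²·s⁻³) · s⁻¹ · K · (m⁻²·cd) = kg·s⁻⁶·K·cd.
The exponent of kg is 1.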